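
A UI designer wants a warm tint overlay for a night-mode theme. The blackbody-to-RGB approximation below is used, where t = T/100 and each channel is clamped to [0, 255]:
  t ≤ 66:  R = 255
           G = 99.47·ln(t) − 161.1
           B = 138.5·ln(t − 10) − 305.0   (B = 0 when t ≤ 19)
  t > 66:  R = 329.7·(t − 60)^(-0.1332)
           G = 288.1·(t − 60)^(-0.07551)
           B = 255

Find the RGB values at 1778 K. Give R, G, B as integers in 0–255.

R=255, G=125, B=0

t = 1778/100 = 17.78; the t ≤ 66 branch applies.
R = 255 by definition for t ≤ 66.
G = 99.47·ln 17.78 − 161.1 = 99.47·2.8781 − 161.1 = 125.182.
t = 17.78 ≤ 19, so B = 0.
Rounded: (255, 125, 0).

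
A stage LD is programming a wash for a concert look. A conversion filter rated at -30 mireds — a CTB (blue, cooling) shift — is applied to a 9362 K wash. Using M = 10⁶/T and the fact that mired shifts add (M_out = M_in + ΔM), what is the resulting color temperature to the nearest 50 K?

M_in = 10⁶/9362 = 106.81 mireds.
M_out = 106.81 + (-30) = 76.81 mireds.
T_out = 10⁶/76.81 = 13018.3 K → 13000 K.

13000 K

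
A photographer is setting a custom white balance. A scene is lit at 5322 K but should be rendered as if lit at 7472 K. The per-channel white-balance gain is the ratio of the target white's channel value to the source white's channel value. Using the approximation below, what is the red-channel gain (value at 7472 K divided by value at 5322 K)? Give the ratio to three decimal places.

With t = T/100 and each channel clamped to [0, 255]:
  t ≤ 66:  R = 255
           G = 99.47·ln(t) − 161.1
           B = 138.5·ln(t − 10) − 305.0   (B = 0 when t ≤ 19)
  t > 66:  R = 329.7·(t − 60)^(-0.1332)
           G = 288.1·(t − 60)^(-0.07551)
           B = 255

At 5322 K (t = 53.22):
  R = 255 by definition for t ≤ 66.
At 7472 K (t = 74.72):
  R = 329.7·(74.72 − 60)^(-0.1332) = 329.7·14.72^(-0.1332) = 329.7·0.69893 = 230.438.
Gain = 230.438 / 255.000 = 0.9037 → 0.904.

0.904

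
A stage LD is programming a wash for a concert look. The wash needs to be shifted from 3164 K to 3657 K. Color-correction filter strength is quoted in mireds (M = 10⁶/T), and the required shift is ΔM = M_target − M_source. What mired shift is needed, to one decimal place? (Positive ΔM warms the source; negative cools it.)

M_source = 10⁶/3164 = 316.056; M_target = 10⁶/3657 = 273.448.
ΔM = 273.448 − 316.056 = -42.607 → -42.6 mireds, a cooling shift.

-42.6 mireds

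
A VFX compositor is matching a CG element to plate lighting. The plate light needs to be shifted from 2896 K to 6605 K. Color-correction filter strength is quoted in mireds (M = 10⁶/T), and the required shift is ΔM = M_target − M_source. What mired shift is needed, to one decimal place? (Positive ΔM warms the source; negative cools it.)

-193.9 mireds

M_source = 10⁶/2896 = 345.304; M_target = 10⁶/6605 = 151.400.
ΔM = 151.400 − 345.304 = -193.903 → -193.9 mireds, a cooling shift.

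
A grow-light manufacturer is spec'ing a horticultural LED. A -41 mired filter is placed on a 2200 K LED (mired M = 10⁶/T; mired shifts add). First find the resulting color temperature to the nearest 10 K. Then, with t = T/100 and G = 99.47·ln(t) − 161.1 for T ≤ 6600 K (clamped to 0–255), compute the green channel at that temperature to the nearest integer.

156

M_in = 10⁶/2200 = 454.55; M_out = 454.55 + (-41) = 413.55.
T_out = 10⁶/413.55 = 2418.1 K → 2420 K; t = 24.2.
G = 99.47·ln 24.2 − 161.1 = 99.47·3.1864 − 161.1 = 155.846.
Rounded: 156.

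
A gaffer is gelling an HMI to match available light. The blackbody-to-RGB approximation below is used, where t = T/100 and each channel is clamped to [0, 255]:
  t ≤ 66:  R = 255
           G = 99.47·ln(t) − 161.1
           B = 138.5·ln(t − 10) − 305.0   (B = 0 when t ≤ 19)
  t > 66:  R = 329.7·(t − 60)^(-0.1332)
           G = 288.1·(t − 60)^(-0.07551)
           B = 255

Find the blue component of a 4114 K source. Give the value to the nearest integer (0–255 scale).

171

t = 4114/100 = 41.14; the t ≤ 66 branch applies.
B = 138.5·ln(41.14 − 10) − 305.0 = 138.5·ln 31.14 − 305.0 = 138.5·3.4385 − 305.0 = 171.231.
Rounded: 171.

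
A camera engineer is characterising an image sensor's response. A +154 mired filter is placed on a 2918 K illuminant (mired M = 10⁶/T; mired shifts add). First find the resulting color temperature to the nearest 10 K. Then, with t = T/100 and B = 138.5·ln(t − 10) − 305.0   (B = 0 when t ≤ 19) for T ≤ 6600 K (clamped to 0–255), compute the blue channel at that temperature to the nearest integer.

M_in = 10⁶/2918 = 342.70; M_out = 342.70 + (+154) = 496.70.
T_out = 10⁶/496.70 = 2013.3 K → 2010 K; t = 20.1.
B = 138.5·ln(20.1 − 10) − 305.0 = 138.5·ln 10.1 − 305.0 = 138.5·2.3125 − 305.0 = 15.286.
Rounded: 15.

15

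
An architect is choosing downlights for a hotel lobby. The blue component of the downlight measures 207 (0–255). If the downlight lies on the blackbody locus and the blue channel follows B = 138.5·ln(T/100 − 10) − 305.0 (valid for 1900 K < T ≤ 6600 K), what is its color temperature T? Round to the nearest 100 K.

ln(t − 10) = (207 + 305.0) / 138.5 = 3.6968.
t − 10 = e^3.6968 = 40.316, so t = 50.316.
T = 100·t = 5032 K → 5000 K to the nearest 100 K.

5000 K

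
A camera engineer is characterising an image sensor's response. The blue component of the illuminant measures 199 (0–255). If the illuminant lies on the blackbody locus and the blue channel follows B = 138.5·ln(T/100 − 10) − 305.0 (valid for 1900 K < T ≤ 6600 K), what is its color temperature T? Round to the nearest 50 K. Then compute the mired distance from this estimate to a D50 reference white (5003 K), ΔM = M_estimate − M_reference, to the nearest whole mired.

ln(t − 10) = (199 + 305.0) / 138.5 = 3.6390.
t − 10 = e^3.6390 = 38.053, so t = 48.053.
T = 100·t = 4805 K → 4800 K to the nearest 50 K.
M_estimate = 10⁶/4800 = 208.33; M_reference = 10⁶/5003 = 199.88.
ΔM = 208.33 − 199.88 = 8.45 → +8 mireds.

+8 mireds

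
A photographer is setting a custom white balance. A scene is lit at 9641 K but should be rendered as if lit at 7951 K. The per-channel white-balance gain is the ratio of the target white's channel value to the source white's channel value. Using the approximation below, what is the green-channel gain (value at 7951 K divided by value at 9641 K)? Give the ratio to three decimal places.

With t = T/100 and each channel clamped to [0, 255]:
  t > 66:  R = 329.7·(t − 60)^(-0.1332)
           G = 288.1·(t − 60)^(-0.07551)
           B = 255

At 9641 K (t = 96.41):
  G = 288.1·(96.41 − 60)^(-0.07551) = 288.1·36.41^(-0.07551) = 288.1·0.76228 = 219.612.
At 7951 K (t = 79.51):
  G = 288.1·(79.51 − 60)^(-0.07551) = 288.1·19.51^(-0.07551) = 288.1·0.79905 = 230.206.
Gain = 230.206 / 219.612 = 1.0482 → 1.048.

1.048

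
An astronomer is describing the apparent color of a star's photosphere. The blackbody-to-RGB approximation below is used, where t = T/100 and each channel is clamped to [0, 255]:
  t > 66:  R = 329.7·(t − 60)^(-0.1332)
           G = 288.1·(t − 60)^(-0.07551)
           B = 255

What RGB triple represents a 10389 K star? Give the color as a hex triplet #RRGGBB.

#C7D9FF

t = 10389/100 = 103.89; the t > 66 branch applies.
R = 329.7·(103.89 − 60)^(-0.1332) = 329.7·43.89^(-0.1332) = 329.7·0.60428 = 199.231.
G = 288.1·(103.89 − 60)^(-0.07551) = 288.1·43.89^(-0.07551) = 288.1·0.75160 = 216.535.
B = 255 by definition for t > 66.
Rounded: (199, 217, 255).
In hex: #C7D9FF.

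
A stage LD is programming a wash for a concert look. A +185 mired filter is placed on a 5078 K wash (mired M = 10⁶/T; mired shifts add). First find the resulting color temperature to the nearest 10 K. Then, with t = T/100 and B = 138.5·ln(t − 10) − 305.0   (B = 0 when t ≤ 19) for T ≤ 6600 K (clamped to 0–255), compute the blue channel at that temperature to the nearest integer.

81

M_in = 10⁶/5078 = 196.93; M_out = 196.93 + (+185) = 381.93.
T_out = 10⁶/381.93 = 2618.3 K → 2620 K; t = 26.2.
B = 138.5·ln(26.2 − 10) − 305.0 = 138.5·ln 16.2 − 305.0 = 138.5·2.7850 − 305.0 = 80.724.
Rounded: 81.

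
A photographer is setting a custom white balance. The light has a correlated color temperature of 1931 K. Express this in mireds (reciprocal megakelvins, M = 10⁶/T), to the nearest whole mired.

M = 10⁶ / 1931 = 517.866 → 518 mireds.

518 mireds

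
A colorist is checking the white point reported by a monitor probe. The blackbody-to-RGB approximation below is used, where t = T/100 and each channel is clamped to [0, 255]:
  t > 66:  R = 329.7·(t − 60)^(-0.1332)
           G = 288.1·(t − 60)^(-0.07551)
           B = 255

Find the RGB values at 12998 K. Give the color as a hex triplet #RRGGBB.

#BBD1FF

t = 12998/100 = 129.98; the t > 66 branch applies.
R = 329.7·(129.98 − 60)^(-0.1332) = 329.7·69.98^(-0.1332) = 329.7·0.56787 = 187.227.
G = 288.1·(129.98 − 60)^(-0.07551) = 288.1·69.98^(-0.07551) = 288.1·0.72558 = 209.040.
B = 255 by definition for t > 66.
Rounded: (187, 209, 255).
In hex: #BBD1FF.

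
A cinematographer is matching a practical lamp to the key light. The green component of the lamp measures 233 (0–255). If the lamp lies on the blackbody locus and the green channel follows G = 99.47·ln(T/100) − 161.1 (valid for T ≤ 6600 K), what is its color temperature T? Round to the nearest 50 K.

5250 K

ln t = (233 + 161.1) / 99.47 = 3.9620.
t = e^3.9620 = 52.562.
T = 100·t = 5256 K → 5250 K to the nearest 50 K.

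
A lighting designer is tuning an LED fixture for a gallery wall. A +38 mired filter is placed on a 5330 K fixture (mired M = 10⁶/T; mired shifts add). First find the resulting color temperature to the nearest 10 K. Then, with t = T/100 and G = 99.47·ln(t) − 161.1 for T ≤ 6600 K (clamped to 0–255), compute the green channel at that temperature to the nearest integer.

M_in = 10⁶/5330 = 187.62; M_out = 187.62 + (+38) = 225.62.
T_out = 10⁶/225.62 = 4432.3 K → 4430 K; t = 44.3.
G = 99.47·ln 44.3 − 161.1 = 99.47·3.7910 − 161.1 = 215.989.
Rounded: 216.

216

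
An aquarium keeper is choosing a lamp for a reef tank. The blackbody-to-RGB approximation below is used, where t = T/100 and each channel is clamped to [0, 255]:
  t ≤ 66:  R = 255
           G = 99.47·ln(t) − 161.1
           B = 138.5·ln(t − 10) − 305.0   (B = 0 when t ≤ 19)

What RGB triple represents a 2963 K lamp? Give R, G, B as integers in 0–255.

R=255, G=176, B=107

t = 2963/100 = 29.63; the t ≤ 66 branch applies.
R = 255 by definition for t ≤ 66.
G = 99.47·ln 29.63 − 161.1 = 99.47·3.3888 − 161.1 = 175.983.
B = 138.5·ln(29.63 − 10) − 305.0 = 138.5·ln 19.63 − 305.0 = 138.5·2.9771 − 305.0 = 107.323.
Rounded: (255, 176, 107).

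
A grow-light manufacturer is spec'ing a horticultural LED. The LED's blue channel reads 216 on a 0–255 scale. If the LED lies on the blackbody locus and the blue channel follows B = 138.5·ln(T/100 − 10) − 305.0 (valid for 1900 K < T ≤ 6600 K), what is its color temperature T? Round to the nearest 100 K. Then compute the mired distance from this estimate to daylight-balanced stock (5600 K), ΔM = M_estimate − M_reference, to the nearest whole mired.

ln(t − 10) = (216 + 305.0) / 138.5 = 3.7617.
t − 10 = e^3.7617 = 43.023, so t = 53.023.
T = 100·t = 5302 K → 5300 K to the nearest 100 K.
M_estimate = 10⁶/5300 = 188.68; M_reference = 10⁶/5600 = 178.57.
ΔM = 188.68 − 178.57 = 10.11 → +10 mireds.

+10 mireds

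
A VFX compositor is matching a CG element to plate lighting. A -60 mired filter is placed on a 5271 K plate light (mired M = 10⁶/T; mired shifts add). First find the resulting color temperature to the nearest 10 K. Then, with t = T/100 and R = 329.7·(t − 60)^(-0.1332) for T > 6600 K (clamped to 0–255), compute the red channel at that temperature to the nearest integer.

M_in = 10⁶/5271 = 189.72; M_out = 189.72 + (-60) = 129.72.
T_out = 10⁶/129.72 = 7709.1 K → 7710 K; t = 77.1.
R = 329.7·(77.1 − 60)^(-0.1332) = 329.7·17.1^(-0.1332) = 329.7·0.68512 = 225.883.
Rounded: 226.

226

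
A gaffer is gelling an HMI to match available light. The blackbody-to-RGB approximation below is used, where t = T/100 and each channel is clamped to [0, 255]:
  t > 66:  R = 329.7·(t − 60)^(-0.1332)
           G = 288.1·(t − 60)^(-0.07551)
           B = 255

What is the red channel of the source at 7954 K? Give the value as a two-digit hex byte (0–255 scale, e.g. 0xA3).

t = 7954/100 = 79.54; the t > 66 branch applies.
R = 329.7·(79.54 − 60)^(-0.1332) = 329.7·19.54^(-0.1332) = 329.7·0.67305 = 221.905.
Rounded: 222; in hex, 0xDE.

0xDE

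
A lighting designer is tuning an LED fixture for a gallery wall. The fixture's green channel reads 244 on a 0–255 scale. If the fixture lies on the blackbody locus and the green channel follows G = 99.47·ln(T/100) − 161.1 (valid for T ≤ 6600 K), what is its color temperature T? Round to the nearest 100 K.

ln t = (244 + 161.1) / 99.47 = 4.0726.
t = e^4.0726 = 58.709.
T = 100·t = 5871 K → 5900 K to the nearest 100 K.

5900 K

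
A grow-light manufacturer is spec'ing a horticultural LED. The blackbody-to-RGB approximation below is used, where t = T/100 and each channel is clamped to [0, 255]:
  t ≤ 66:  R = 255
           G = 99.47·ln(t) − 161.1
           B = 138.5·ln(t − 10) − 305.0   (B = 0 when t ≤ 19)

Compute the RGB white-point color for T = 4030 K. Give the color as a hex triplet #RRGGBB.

#FFCFA7

t = 4030/100 = 40.3; the t ≤ 66 branch applies.
R = 255 by definition for t ≤ 66.
G = 99.47·ln 40.3 − 161.1 = 99.47·3.6964 − 161.1 = 206.576.
B = 138.5·ln(40.3 − 10) − 305.0 = 138.5·ln 30.3 − 305.0 = 138.5·3.4111 − 305.0 = 167.444.
Rounded: (255, 207, 167).
In hex: #FFCFA7.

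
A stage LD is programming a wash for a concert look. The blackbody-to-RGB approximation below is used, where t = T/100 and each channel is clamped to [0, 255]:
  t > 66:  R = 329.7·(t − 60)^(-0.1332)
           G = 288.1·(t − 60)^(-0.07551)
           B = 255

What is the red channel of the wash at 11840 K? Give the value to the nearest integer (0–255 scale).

t = 11840/100 = 118.4; the t > 66 branch applies.
R = 329.7·(118.4 − 60)^(-0.1332) = 329.7·58.4^(-0.1332) = 329.7·0.58172 = 191.793.
Rounded: 192.

192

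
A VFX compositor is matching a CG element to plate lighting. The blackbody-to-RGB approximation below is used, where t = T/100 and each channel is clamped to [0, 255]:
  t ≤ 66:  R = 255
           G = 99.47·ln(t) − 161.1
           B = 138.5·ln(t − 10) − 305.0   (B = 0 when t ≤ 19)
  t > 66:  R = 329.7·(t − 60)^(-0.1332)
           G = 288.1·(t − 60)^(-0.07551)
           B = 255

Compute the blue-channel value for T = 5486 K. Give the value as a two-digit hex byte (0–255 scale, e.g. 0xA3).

t = 5486/100 = 54.86; the t ≤ 66 branch applies.
B = 138.5·ln(54.86 − 10) − 305.0 = 138.5·ln 44.86 − 305.0 = 138.5·3.8035 − 305.0 = 221.791.
Rounded: 222; in hex, 0xDE.

0xDE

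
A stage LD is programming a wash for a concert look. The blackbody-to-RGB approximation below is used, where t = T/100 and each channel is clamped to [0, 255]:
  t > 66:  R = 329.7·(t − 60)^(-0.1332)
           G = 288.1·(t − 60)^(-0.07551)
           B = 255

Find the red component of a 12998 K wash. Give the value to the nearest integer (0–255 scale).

t = 12998/100 = 129.98; the t > 66 branch applies.
R = 329.7·(129.98 − 60)^(-0.1332) = 329.7·69.98^(-0.1332) = 329.7·0.56787 = 187.227.
Rounded: 187.

187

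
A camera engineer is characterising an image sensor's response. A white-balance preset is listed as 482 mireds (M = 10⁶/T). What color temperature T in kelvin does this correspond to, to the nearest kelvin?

T = 10⁶ / 482 = 2074.69 K → 2075 K.

2075 K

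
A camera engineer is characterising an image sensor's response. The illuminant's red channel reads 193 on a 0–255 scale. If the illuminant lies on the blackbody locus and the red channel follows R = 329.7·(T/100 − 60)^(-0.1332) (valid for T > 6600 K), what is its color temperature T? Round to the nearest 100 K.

11600 K

(t − 60)^(-0.1332) = 193/329.7 = 0.58538.
t − 60 = 0.58538^(1/-0.1332) = 0.58538^(-7.508) = 55.713, so t = 115.713.
T = 100·t = 11571 K → 11600 K to the nearest 100 K.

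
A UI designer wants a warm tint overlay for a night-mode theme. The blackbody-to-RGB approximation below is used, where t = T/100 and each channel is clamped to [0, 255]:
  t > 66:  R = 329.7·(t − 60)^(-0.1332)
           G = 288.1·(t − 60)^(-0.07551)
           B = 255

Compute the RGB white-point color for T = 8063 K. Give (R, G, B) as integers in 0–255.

(220, 229, 255)

t = 8063/100 = 80.63; the t > 66 branch applies.
R = 329.7·(80.63 − 60)^(-0.1332) = 329.7·20.63^(-0.1332) = 329.7·0.66820 = 220.307.
G = 288.1·(80.63 − 60)^(-0.07551) = 288.1·20.63^(-0.07551) = 288.1·0.79569 = 229.237.
B = 255 by definition for t > 66.
Rounded: (220, 229, 255).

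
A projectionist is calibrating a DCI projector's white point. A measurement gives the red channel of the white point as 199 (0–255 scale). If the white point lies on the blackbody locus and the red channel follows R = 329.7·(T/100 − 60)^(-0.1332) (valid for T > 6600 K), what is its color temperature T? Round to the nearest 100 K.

10400 K

(t − 60)^(-0.1332) = 199/329.7 = 0.60358.
t − 60 = 0.60358^(1/-0.1332) = 0.60358^(-7.508) = 44.273, so t = 104.273.
T = 100·t = 10427 K → 10400 K to the nearest 100 K.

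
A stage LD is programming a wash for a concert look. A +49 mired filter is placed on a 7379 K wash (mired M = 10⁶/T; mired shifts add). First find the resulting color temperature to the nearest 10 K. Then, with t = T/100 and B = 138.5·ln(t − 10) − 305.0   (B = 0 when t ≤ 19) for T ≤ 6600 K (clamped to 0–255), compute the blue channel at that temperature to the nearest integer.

M_in = 10⁶/7379 = 135.52; M_out = 135.52 + (+49) = 184.52.
T_out = 10⁶/184.52 = 5419.5 K → 5420 K; t = 54.2.
B = 138.5·ln(54.2 − 10) − 305.0 = 138.5·ln 44.2 − 305.0 = 138.5·3.7887 − 305.0 = 219.738.
Rounded: 220.

220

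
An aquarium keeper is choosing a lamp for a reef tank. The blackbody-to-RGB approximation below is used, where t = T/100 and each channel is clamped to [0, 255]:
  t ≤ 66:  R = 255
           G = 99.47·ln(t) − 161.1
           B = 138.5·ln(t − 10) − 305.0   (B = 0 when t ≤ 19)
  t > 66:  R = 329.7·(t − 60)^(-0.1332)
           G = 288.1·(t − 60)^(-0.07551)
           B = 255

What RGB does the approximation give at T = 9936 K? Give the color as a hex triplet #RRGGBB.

t = 9936/100 = 99.36; the t > 66 branch applies.
R = 329.7·(99.36 − 60)^(-0.1332) = 329.7·39.36^(-0.1332) = 329.7·0.61311 = 202.142.
G = 288.1·(99.36 − 60)^(-0.07551) = 288.1·39.36^(-0.07551) = 288.1·0.75780 = 218.324.
B = 255 by definition for t > 66.
Rounded: (202, 218, 255).
In hex: #CADAFF.

#CADAFF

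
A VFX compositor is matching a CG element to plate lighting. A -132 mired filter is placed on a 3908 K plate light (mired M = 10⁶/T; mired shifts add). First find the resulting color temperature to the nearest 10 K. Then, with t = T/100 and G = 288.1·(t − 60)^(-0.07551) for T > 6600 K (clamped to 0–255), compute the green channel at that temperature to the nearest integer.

229

M_in = 10⁶/3908 = 255.89; M_out = 255.89 + (-132) = 123.89.
T_out = 10⁶/123.89 = 8072.0 K → 8070 K; t = 80.7.
G = 288.1·(80.7 − 60)^(-0.07551) = 288.1·20.7^(-0.07551) = 288.1·0.79548 = 229.179.
Rounded: 229.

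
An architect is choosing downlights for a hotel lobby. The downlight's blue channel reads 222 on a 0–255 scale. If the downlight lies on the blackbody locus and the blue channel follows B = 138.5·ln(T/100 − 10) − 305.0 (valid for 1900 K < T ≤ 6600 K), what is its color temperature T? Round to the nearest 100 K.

ln(t − 10) = (222 + 305.0) / 138.5 = 3.8051.
t − 10 = e^3.8051 = 44.928, so t = 54.928.
T = 100·t = 5493 K → 5500 K to the nearest 100 K.

5500 K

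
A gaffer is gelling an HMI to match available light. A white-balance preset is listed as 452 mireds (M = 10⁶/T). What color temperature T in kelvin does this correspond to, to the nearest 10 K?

2210 K

T = 10⁶ / 452 = 2212.39 K → 2210 K.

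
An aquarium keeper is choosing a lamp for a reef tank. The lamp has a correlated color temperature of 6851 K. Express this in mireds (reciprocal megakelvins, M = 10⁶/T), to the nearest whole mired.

M = 10⁶ / 6851 = 145.964 → 146 mireds.

146 mireds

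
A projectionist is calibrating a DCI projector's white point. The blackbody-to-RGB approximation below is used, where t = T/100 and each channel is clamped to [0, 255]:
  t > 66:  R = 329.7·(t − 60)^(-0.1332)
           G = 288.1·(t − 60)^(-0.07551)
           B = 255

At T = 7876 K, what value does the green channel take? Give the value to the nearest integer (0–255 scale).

231

t = 7876/100 = 78.76; the t > 66 branch applies.
G = 288.1·(78.76 − 60)^(-0.07551) = 288.1·18.76^(-0.07551) = 288.1·0.80142 = 230.888.
Rounded: 231.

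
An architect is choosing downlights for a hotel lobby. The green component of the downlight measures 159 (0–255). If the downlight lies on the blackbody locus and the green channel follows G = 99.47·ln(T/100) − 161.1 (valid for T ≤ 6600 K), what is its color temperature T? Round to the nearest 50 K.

2500 K

ln t = (159 + 161.1) / 99.47 = 3.2181.
t = e^3.2181 = 24.980.
T = 100·t = 2498 K → 2500 K to the nearest 50 K.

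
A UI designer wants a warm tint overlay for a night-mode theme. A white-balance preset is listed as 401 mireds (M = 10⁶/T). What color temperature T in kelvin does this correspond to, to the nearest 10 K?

T = 10⁶ / 401 = 2493.77 K → 2490 K.

2490 K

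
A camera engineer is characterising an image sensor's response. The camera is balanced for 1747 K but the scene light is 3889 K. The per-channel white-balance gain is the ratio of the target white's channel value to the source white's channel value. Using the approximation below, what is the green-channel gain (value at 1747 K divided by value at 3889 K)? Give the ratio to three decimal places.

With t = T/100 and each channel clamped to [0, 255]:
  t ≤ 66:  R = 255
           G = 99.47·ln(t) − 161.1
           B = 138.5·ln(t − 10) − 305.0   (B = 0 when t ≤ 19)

At 3889 K (t = 38.89):
  G = 99.47·ln 38.89 − 161.1 = 99.47·3.6607 − 161.1 = 203.034.
At 1747 K (t = 17.47):
  G = 99.47·ln 17.47 − 161.1 = 99.47·2.8605 − 161.1 = 123.432.
Gain = 123.432 / 203.034 = 0.6079 → 0.608.

0.608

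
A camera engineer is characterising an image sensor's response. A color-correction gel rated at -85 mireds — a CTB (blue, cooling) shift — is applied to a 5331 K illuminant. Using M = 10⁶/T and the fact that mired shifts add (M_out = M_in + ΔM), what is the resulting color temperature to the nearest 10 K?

M_in = 10⁶/5331 = 187.58 mireds.
M_out = 187.58 + (-85) = 102.58 mireds.
T_out = 10⁶/102.58 = 9748.3 K → 9750 K.

9750 K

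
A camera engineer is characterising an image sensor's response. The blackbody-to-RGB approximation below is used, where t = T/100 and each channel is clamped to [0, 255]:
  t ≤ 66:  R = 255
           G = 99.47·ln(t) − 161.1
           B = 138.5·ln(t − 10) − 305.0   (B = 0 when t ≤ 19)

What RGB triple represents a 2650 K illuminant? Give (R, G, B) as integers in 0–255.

t = 2650/100 = 26.5; the t ≤ 66 branch applies.
R = 255 by definition for t ≤ 66.
G = 99.47·ln 26.5 − 161.1 = 99.47·3.2771 − 161.1 = 164.878.
B = 138.5·ln(26.5 − 10) − 305.0 = 138.5·ln 16.5 − 305.0 = 138.5·2.8034 − 305.0 = 83.265.
Rounded: (255, 165, 83).

(255, 165, 83)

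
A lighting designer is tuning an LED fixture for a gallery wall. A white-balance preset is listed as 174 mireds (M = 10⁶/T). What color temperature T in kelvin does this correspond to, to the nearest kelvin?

5747 K

T = 10⁶ / 174 = 5747.13 K → 5747 K.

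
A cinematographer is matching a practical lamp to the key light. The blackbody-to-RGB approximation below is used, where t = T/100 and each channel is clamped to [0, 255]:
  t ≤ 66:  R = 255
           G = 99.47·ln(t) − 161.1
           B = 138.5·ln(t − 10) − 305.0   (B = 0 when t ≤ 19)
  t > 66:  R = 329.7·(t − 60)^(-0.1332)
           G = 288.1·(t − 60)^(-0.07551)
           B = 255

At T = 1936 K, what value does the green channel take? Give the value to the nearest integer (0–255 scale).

t = 1936/100 = 19.36; the t ≤ 66 branch applies.
G = 99.47·ln 19.36 − 161.1 = 99.47·2.9632 − 161.1 = 133.650.
Rounded: 134.

134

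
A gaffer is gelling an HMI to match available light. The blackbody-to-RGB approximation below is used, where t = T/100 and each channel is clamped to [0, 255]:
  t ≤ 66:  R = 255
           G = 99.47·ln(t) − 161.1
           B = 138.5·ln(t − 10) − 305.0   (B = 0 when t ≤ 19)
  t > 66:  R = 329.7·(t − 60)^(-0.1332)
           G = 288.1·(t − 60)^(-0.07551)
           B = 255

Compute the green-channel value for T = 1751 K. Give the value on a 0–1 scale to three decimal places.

t = 1751/100 = 17.51; the t ≤ 66 branch applies.
G = 99.47·ln 17.51 − 161.1 = 99.47·2.8628 − 161.1 = 123.660.
On a 0–1 scale: 123.660/255 = 0.4849 → 0.485.

0.485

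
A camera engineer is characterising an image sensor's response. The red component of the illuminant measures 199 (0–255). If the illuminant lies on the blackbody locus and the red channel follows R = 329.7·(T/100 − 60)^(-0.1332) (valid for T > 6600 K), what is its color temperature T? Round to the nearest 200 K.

(t − 60)^(-0.1332) = 199/329.7 = 0.60358.
t − 60 = 0.60358^(1/-0.1332) = 0.60358^(-7.508) = 44.273, so t = 104.273.
T = 100·t = 10427 K → 10400 K to the nearest 200 K.

10400 K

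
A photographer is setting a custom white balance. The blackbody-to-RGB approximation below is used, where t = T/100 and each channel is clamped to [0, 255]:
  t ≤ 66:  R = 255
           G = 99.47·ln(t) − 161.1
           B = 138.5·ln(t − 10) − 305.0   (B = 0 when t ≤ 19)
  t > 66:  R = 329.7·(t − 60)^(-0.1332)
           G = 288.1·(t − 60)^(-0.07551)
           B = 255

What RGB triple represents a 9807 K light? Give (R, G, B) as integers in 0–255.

t = 9807/100 = 98.07; the t > 66 branch applies.
R = 329.7·(98.07 − 60)^(-0.1332) = 329.7·38.07^(-0.1332) = 329.7·0.61584 = 203.042.
G = 288.1·(98.07 − 60)^(-0.07551) = 288.1·38.07^(-0.07551) = 288.1·0.75971 = 218.874.
B = 255 by definition for t > 66.
Rounded: (203, 219, 255).

(203, 219, 255)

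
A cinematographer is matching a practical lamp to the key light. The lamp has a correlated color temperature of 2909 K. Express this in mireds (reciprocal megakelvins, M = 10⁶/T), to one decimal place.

343.8 mireds

M = 10⁶ / 2909 = 343.761 → 343.8 mireds.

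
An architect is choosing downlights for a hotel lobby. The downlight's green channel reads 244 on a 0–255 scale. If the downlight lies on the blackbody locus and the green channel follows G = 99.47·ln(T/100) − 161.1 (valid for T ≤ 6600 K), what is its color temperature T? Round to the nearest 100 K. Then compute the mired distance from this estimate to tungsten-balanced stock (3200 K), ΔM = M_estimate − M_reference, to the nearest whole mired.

-143 mireds

ln t = (244 + 161.1) / 99.47 = 4.0726.
t = e^4.0726 = 58.709.
T = 100·t = 5871 K → 5900 K to the nearest 100 K.
M_estimate = 10⁶/5900 = 169.49; M_reference = 10⁶/3200 = 312.50.
ΔM = 169.49 − 312.50 = -143.01 → -143 mireds.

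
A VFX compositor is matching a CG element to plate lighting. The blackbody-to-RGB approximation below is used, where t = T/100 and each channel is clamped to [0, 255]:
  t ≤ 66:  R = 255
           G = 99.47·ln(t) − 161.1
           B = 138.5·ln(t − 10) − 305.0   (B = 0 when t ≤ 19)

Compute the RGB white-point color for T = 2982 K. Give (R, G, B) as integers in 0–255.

(255, 177, 109)

t = 2982/100 = 29.82; the t ≤ 66 branch applies.
R = 255 by definition for t ≤ 66.
G = 99.47·ln 29.82 − 161.1 = 99.47·3.3952 − 161.1 = 176.618.
B = 138.5·ln(29.82 − 10) − 305.0 = 138.5·ln 19.82 − 305.0 = 138.5·2.9867 − 305.0 = 108.657.
Rounded: (255, 177, 109).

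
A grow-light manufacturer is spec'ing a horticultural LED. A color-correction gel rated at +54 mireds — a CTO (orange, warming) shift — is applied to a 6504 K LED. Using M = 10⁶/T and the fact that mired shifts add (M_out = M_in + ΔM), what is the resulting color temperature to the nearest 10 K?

M_in = 10⁶/6504 = 153.75 mireds.
M_out = 153.75 + (+54) = 207.75 mireds.
T_out = 10⁶/207.75 = 4813.4 K → 4810 K.

4810 K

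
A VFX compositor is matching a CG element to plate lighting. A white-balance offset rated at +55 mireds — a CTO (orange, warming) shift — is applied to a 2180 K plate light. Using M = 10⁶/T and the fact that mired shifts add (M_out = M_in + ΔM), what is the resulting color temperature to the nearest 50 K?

1950 K

M_in = 10⁶/2180 = 458.72 mireds.
M_out = 458.72 + (+55) = 513.72 mireds.
T_out = 10⁶/513.72 = 1946.6 K → 1950 K.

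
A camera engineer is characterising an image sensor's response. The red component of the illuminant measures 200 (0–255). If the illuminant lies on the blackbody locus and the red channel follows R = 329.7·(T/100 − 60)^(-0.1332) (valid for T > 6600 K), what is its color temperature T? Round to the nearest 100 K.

10300 K

(t − 60)^(-0.1332) = 200/329.7 = 0.60661.
t − 60 = 0.60661^(1/-0.1332) = 0.60661^(-7.508) = 42.638, so t = 102.638.
T = 100·t = 10264 K → 10300 K to the nearest 100 K.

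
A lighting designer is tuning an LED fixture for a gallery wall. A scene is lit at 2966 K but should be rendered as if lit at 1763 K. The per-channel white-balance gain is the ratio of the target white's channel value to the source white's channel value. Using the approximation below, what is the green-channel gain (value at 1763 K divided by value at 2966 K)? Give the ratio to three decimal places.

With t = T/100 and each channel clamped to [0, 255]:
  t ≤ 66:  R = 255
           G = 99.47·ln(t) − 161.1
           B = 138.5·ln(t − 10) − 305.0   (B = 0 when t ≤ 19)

At 2966 K (t = 29.66):
  G = 99.47·ln 29.66 − 161.1 = 99.47·3.3898 − 161.1 = 176.083.
At 1763 K (t = 17.63):
  G = 99.47·ln 17.63 − 161.1 = 99.47·2.8696 − 161.1 = 124.339.
Gain = 124.339 / 176.083 = 0.7061 → 0.706.

0.706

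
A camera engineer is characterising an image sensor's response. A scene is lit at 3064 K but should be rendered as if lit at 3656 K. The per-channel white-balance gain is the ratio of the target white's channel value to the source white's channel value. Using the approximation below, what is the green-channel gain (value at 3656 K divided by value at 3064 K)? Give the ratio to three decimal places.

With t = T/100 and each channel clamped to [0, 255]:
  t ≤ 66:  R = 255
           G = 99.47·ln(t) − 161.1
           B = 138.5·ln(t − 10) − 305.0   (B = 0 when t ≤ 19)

1.098

At 3064 K (t = 30.64):
  G = 99.47·ln 30.64 − 161.1 = 99.47·3.4223 − 161.1 = 179.317.
At 3656 K (t = 36.56):
  G = 99.47·ln 36.56 − 161.1 = 99.47·3.5990 − 161.1 = 196.888.
Gain = 196.888 / 179.317 = 1.0980 → 1.098.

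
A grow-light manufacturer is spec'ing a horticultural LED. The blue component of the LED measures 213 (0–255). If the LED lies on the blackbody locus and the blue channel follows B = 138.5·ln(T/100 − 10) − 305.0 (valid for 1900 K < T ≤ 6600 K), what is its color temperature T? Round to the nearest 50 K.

5200 K

ln(t − 10) = (213 + 305.0) / 138.5 = 3.7401.
t − 10 = e^3.7401 = 42.101, so t = 52.101.
T = 100·t = 5210 K → 5200 K to the nearest 50 K.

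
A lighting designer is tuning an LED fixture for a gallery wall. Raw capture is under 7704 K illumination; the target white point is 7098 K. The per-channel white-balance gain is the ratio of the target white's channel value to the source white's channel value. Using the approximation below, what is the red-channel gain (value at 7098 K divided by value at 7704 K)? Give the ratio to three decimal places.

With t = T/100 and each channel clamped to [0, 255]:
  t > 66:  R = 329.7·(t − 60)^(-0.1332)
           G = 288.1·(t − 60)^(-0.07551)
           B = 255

1.060

At 7704 K (t = 77.04):
  R = 329.7·(77.04 − 60)^(-0.1332) = 329.7·17.04^(-0.1332) = 329.7·0.68544 = 225.989.
At 7098 K (t = 70.98):
  R = 329.7·(70.98 − 60)^(-0.1332) = 329.7·10.98^(-0.1332) = 329.7·0.72676 = 239.613.
Gain = 239.613 / 225.989 = 1.0603 → 1.060.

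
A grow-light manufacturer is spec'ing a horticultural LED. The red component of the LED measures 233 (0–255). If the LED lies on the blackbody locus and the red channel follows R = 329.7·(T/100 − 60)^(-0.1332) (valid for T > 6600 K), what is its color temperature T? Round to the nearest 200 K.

(t − 60)^(-0.1332) = 233/329.7 = 0.70670.
t − 60 = 0.70670^(1/-0.1332) = 0.70670^(-7.508) = 13.547, so t = 73.547.
T = 100·t = 7355 K → 7400 K to the nearest 200 K.

7400 K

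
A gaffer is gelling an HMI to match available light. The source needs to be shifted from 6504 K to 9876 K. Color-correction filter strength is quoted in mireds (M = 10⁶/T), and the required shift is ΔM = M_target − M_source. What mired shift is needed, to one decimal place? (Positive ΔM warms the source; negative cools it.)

M_source = 10⁶/6504 = 153.752; M_target = 10⁶/9876 = 101.256.
ΔM = 101.256 − 153.752 = -52.496 → -52.5 mireds, a cooling shift.

-52.5 mireds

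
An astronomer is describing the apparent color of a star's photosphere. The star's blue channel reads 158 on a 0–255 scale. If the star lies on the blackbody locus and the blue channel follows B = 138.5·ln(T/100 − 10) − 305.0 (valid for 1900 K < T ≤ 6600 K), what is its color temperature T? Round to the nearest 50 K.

ln(t − 10) = (158 + 305.0) / 138.5 = 3.3430.
t − 10 = e^3.3430 = 28.303, so t = 38.303.
T = 100·t = 3830 K → 3850 K to the nearest 50 K.

3850 K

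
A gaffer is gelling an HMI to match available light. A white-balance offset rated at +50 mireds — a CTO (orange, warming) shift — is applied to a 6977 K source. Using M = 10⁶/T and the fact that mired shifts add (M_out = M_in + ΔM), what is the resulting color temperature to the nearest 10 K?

M_in = 10⁶/6977 = 143.33 mireds.
M_out = 143.33 + (+50) = 193.33 mireds.
T_out = 10⁶/193.33 = 5172.6 K → 5170 K.

5170 K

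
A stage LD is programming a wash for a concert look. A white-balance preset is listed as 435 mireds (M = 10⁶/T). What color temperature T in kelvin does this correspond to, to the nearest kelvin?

T = 10⁶ / 435 = 2298.85 K → 2299 K.

2299 K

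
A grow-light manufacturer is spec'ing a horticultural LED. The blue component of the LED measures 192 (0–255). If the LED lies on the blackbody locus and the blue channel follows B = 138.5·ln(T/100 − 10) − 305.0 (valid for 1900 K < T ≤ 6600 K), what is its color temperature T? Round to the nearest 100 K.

4600 K

ln(t − 10) = (192 + 305.0) / 138.5 = 3.5884.
t − 10 = e^3.5884 = 36.178, so t = 46.178.
T = 100·t = 4618 K → 4600 K to the nearest 100 K.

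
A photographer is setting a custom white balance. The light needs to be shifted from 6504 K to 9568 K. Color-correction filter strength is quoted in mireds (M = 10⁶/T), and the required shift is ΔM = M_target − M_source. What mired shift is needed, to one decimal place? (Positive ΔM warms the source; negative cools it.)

-49.2 mireds

M_source = 10⁶/6504 = 153.752; M_target = 10⁶/9568 = 104.515.
ΔM = 104.515 − 153.752 = -49.236 → -49.2 mireds, a cooling shift.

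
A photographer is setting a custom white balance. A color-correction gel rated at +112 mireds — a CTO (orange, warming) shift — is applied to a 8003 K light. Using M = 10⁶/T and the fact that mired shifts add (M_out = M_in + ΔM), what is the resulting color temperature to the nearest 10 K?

M_in = 10⁶/8003 = 124.95 mireds.
M_out = 124.95 + (+112) = 236.95 mireds.
T_out = 10⁶/236.95 = 4220.2 K → 4220 K.

4220 K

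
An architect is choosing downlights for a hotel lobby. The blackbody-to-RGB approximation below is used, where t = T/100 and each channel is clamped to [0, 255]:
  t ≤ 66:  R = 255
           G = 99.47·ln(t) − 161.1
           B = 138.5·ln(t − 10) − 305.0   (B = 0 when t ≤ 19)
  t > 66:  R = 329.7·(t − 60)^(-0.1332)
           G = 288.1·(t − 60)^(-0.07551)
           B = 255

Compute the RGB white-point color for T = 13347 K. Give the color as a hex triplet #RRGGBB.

#BAD0FF

t = 13347/100 = 133.47; the t > 66 branch applies.
R = 329.7·(133.47 − 60)^(-0.1332) = 329.7·73.47^(-0.1332) = 329.7·0.56420 = 186.017.
G = 288.1·(133.47 − 60)^(-0.07551) = 288.1·73.47^(-0.07551) = 288.1·0.72292 = 208.273.
B = 255 by definition for t > 66.
Rounded: (186, 208, 255).
In hex: #BAD0FF.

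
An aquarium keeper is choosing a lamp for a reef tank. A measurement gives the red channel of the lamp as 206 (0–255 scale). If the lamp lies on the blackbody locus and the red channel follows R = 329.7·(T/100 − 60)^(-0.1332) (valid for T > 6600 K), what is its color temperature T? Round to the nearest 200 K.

9400 K

(t − 60)^(-0.1332) = 206/329.7 = 0.62481.
t − 60 = 0.62481^(1/-0.1332) = 0.62481^(-7.508) = 34.152, so t = 94.152.
T = 100·t = 9415 K → 9400 K to the nearest 200 K.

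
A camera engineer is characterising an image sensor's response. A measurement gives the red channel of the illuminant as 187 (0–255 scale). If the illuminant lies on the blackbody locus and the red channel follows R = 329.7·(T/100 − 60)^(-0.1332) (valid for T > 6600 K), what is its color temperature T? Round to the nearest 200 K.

(t − 60)^(-0.1332) = 187/329.7 = 0.56718.
t − 60 = 0.56718^(1/-0.1332) = 0.56718^(-7.508) = 70.620, so t = 130.620.
T = 100·t = 13062 K → 13000 K to the nearest 200 K.

13000 K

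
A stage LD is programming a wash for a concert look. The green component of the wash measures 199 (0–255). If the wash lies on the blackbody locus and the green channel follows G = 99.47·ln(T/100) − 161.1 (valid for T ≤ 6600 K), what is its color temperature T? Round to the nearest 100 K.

ln t = (199 + 161.1) / 99.47 = 3.6202.
t = e^3.6202 = 37.345.
T = 100·t = 3734 K → 3700 K to the nearest 100 K.

3700 K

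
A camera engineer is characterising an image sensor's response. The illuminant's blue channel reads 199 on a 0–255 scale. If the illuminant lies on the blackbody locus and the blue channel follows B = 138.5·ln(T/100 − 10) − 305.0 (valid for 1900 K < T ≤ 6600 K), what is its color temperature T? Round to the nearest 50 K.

ln(t − 10) = (199 + 305.0) / 138.5 = 3.6390.
t − 10 = e^3.6390 = 38.053, so t = 48.053.
T = 100·t = 4805 K → 4800 K to the nearest 50 K.

4800 K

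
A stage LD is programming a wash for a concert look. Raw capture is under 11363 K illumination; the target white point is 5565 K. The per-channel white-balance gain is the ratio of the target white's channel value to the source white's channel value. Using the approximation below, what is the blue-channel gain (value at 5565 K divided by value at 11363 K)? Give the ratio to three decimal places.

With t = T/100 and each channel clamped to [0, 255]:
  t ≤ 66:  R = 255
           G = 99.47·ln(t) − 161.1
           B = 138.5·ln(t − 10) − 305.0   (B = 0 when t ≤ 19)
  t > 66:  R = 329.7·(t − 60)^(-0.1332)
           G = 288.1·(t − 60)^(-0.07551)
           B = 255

0.879

At 11363 K (t = 113.63):
  B = 255 by definition for t > 66.
At 5565 K (t = 55.65):
  B = 138.5·ln(55.65 − 10) − 305.0 = 138.5·ln 45.65 − 305.0 = 138.5·3.8210 − 305.0 = 224.209.
Gain = 224.209 / 255.000 = 0.8793 → 0.879.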